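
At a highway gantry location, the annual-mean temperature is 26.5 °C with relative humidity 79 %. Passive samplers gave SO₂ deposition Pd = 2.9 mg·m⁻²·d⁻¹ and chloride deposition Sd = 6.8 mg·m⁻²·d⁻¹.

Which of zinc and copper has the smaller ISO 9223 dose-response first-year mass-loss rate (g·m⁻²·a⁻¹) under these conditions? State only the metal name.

zinc

zinc: temperature factor f = -0.071·(16.5) = -1.1715
  sulphur-dioxide contribution → 0.2418 μm/a
  chloride contribution → 0.9339 μm/a
  ⇒ r_corr(zinc) = 1.176 μm/a
  mass loss = 1.176 μm/a × 7.14 g/cm³ = 8.395 g·m⁻²·a⁻¹
copper: temperature factor f = -0.080·(16.5) = -1.3200
  sulphur-dioxide contribution → 0.1975 μm/a
  chloride contribution → 1.083 μm/a
  ⇒ r_corr(copper) = 1.28 μm/a
  mass loss = 1.28 μm/a × 8.96 g/cm³ = 11.47 g·m⁻²·a⁻¹
Ordering by g·m⁻²·a⁻¹: copper (11.5) > zinc (8.39)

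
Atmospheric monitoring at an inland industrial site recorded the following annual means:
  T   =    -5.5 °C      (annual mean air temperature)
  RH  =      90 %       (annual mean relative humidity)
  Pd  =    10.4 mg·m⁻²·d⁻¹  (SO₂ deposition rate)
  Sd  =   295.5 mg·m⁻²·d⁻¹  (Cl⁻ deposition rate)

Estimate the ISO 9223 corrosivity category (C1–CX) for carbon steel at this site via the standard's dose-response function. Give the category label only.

C4

carbon steel: temperature factor f = +0.150·(-15.5) = -2.3250
  Pd branch = 1.77·Pd^0.52·e^(0.02·RH+f) = 3.539 μm/a
  Cl⁻ term: 0.102·295.5^0.62·exp(0.033·90+0.04·-5.5) = 54.28
  r_corr = 3.539 + 54.28 = 57.82 μm/a
Category bounds: 50…80 μm/a bracket r_corr ⇒ C4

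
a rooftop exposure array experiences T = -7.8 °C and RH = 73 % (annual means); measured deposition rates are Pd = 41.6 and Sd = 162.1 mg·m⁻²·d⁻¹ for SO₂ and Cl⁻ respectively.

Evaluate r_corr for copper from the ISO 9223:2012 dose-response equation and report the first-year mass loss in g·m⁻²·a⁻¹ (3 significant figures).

r_corr = 4.41 g·m⁻²·a⁻¹

copper: T≤10 °C ⇒ hinge +0.126·(-7.8−10) = -2.2428
  Pd branch = 0.0053·Pd^0.26·e^(0.059·RH+f) = 0.1101 μm/a
  Cl⁻ term: 0.01025·162.1^0.27·exp(0.036·73+0.049·-7.8) = 0.3826
  r_corr = 0.1101 + 0.3826 = 0.4926 μm/a
Convert to mass loss: 0.4926 μm/a × 8.96 g/cm³ = 4.414 g·m⁻²·a⁻¹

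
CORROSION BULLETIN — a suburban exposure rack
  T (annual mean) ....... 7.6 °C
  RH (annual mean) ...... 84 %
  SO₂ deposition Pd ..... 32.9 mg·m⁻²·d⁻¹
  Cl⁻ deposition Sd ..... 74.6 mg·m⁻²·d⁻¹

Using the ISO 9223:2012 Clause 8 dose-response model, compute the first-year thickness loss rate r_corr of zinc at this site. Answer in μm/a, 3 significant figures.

zinc: f(T) = +0.038·(T−10) [T≤10 °C] = -0.0912
  SO₂ term: 0.0129·32.9^0.44·exp(0.046·84-0.0912) = 2.61
  Sd branch = 0.0175·Sd^0.57·e^(0.008·RH+0.085·T) = 0.7637 μm/a
  r_corr = 2.61 + 0.7637 = 3.374 μm/a

r_corr = 3.37 μm/a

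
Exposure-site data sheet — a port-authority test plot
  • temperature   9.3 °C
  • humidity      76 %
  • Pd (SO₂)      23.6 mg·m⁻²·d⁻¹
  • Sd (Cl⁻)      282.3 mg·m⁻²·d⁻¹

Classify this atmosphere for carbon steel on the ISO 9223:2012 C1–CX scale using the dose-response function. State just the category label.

C5

carbon steel: f(T) = +0.150·(T−10) [T≤10 °C] = -0.1050
  SO₂ term: 1.77·23.6^0.52·exp(0.02·76-0.1050) = 37.71
  Cl⁻ term: 0.102·282.3^0.62·exp(0.033·76+0.04·9.3) = 60.09
  sum: 37.71 + 60.09 → r_corr = 97.8 μm/a
97.8 μm/a falls in (80, 200] for carbon steel → category C5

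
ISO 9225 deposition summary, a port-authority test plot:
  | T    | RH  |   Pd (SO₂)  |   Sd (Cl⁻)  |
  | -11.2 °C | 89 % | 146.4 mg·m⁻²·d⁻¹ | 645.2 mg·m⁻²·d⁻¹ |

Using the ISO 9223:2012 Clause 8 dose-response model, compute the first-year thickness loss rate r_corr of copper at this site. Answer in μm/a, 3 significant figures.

copper: T≤10 °C ⇒ hinge +0.126·(-11.2−10) = -2.6712
  sulphur-dioxide contribution → 0.2557 μm/a
  chloride contribution → 0.8365 μm/a
  ⇒ r_corr(copper) = 1.092 μm/a

r_corr = 1.09 μm/a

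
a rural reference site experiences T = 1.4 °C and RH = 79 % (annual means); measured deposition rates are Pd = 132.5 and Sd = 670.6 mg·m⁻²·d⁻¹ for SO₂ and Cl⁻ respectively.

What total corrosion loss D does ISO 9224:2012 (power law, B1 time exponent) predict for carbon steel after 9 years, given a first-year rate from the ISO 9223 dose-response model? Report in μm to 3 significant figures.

D(9) = 356 μm

carbon steel: f(T) = +0.150·(T−10) [T≤10 °C] = -1.2900
  sulphur-dioxide contribution → 30.02 μm/a
  chloride contribution → 82.71 μm/a
  total first-year rate 112.7 μm/a
Long-term exponent b (ISO 9224 Table 2, B1) = 0.523
  D(9) = 112.7 × 9^0.523 = 112.7 × 3.156 = 355.7 μm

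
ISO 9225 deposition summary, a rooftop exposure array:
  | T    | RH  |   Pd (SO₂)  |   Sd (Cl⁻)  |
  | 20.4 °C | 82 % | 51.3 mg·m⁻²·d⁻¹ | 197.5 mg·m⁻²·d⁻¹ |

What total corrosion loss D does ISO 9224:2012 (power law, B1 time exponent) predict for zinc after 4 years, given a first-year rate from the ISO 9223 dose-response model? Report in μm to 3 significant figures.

zinc: f(T) = -0.071·(T−10) [T>10 °C] = -0.7384
  SO₂ term: 0.0129·51.3^0.44·exp(0.046·82-0.7384) = 1.515
  Cl⁻ term: 0.0175·197.5^0.57·exp(0.008·82+0.085·20.4) = 3.886
  r_corr = 1.515 + 3.886 = 5.401 μm/a
Power-law: D(4) = r_corr · 4^0.813
  D(4) = 5.401 × 4^0.813 = 5.401 × 3.087 = 16.67 μm

D(4) = 16.7 μm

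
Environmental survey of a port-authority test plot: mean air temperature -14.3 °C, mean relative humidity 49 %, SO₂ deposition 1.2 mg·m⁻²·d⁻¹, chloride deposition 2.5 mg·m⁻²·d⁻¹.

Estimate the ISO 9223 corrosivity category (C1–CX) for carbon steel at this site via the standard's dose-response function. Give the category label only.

carbon steel: T≤10 °C ⇒ hinge +0.150·(-14.3−10) = -3.6450
  SO₂ term: 1.77·1.2^0.52·exp(0.02·49-3.6450) = 0.1354
  Sd branch = 0.102·Sd^0.62·e^(0.033·RH+0.04·T) = 0.5119 μm/a
  r_corr = 0.1354 + 0.5119 = 0.6473 μm/a
0.647 μm/a falls in (0, 1.3] for carbon steel → category C1

C1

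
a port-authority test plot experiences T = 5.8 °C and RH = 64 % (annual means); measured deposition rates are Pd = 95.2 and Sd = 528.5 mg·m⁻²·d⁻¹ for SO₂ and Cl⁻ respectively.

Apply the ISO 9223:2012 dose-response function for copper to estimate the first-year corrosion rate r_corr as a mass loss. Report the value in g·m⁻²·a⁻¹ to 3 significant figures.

r_corr = 10.6 g·m⁻²·a⁻¹

copper: f(T) = +0.126·(T−10) [T≤10 °C] = -0.5292
  Pd branch = 0.0053·Pd^0.26·e^(0.059·RH+f) = 0.4454 μm/a
  Cl⁻ term: 0.01025·528.5^0.27·exp(0.036·64+0.049·5.8) = 0.7413
  sum: 0.4454 + 0.7413 → r_corr = 1.187 μm/a
Convert to mass loss: 1.187 μm/a × 8.96 g/cm³ = 10.63 g·m⁻²·a⁻¹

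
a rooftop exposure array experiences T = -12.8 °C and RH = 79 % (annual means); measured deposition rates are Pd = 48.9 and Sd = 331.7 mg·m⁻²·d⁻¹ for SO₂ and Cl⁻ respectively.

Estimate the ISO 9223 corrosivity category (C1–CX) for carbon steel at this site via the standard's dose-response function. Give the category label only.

carbon steel: T≤10 °C ⇒ hinge +0.150·(-12.8−10) = -3.4200
  Pd branch = 1.77·Pd^0.52·e^(0.02·RH+f) = 2.125 μm/a
  Sd branch = 0.102·Sd^0.62·e^(0.033·RH+0.04·T) = 30.29 μm/a
  r_corr = 2.125 + 30.29 = 32.42 μm/a
ISO 9223 Table 2 (carbon steel): 25 < 32.4 ≤ 50 μm/a ⇒ C3

C3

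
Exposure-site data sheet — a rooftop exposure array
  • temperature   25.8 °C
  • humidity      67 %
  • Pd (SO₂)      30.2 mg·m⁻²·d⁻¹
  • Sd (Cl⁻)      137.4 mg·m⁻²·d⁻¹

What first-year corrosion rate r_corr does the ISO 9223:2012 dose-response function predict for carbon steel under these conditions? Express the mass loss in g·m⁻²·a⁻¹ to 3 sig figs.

r_corr = 567 g·m⁻²·a⁻¹

carbon steel: T>10 °C ⇒ hinge -0.054·(25.8−10) = -0.8532
  Pd branch = 1.77·Pd^0.52·e^(0.02·RH+f) = 16.94 μm/a
  Cl⁻ term: 0.102·137.4^0.62·exp(0.033·67+0.04·25.8) = 55.28
  r_corr = 16.94 + 55.28 = 72.22 μm/a
Convert to mass loss: 72.22 μm/a × 7.85 g/cm³ = 567 g·m⁻²·a⁻¹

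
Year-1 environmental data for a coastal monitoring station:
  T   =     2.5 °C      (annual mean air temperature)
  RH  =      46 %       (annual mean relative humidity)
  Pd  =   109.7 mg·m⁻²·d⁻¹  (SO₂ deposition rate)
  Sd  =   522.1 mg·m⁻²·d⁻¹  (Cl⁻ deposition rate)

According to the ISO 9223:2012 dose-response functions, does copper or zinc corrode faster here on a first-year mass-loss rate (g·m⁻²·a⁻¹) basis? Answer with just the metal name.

copper: f(T) = +0.126·(T−10) [T≤10 °C] = -0.9450
  SO₂ term: 0.0053·109.7^0.26·exp(0.059·46-0.9450) = 0.1054
  Cl⁻ term: 0.01025·522.1^0.27·exp(0.036·46+0.049·2.5) = 0.3288
  r_corr = 0.1054 + 0.3288 = 0.4342 μm/a
  mass loss = 0.4342 μm/a × 8.96 g/cm³ = 3.891 g·m⁻²·a⁻¹
zinc: T≤10 °C ⇒ hinge +0.038·(2.5−10) = -0.2850
  SO₂ term: 0.0129·109.7^0.44·exp(0.046·46-0.2850) = 0.636
  Sd branch = 0.0175·Sd^0.57·e^(0.008·RH+0.085·T) = 1.107 μm/a
  sum: 0.636 + 1.107 → r_corr = 1.743 μm/a
  mass loss = 1.743 μm/a × 7.14 g/cm³ = 12.45 g·m⁻²·a⁻¹
Ordering by g·m⁻²·a⁻¹: zinc (12.4) > copper (3.89)

zinc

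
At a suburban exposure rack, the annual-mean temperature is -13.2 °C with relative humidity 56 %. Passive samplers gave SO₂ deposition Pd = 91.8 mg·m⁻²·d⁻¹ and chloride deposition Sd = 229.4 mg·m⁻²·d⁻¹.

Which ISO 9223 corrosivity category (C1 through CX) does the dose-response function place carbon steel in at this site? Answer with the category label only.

carbon steel: temperature factor f = +0.150·(-23.2) = -3.4800
  SO₂ term: 1.77·91.8^0.52·exp(0.02·56-3.4800) = 1.753
  Sd branch = 0.102·Sd^0.62·e^(0.033·RH+0.04·T) = 11.1 μm/a
  r_corr = 1.753 + 11.1 = 12.86 μm/a
12.9 μm/a falls in (1.3, 25] for carbon steel → category C2

C2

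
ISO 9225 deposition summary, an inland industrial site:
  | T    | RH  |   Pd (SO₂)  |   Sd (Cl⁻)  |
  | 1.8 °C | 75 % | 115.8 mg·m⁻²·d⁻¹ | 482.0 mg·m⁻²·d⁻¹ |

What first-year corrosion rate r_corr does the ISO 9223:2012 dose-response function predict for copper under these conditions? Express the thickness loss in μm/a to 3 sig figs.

r_corr = 1.43 μm/a

copper: f(T) = +0.126·(T−10) [T≤10 °C] = -1.0332
  sulphur-dioxide contribution → 0.5419 μm/a
  chloride contribution → 0.8832 μm/a
  ⇒ r_corr(copper) = 1.425 μm/a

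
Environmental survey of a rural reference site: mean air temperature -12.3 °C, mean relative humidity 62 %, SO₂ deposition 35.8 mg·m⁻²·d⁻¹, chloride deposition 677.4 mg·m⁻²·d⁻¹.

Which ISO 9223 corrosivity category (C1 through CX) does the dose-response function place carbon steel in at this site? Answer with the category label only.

C3

carbon steel: f(T) = +0.150·(T−10) [T≤10 °C] = -3.3450
  sulphur-dioxide contribution → 1.386 μm/a
  chloride contribution → 27.45 μm/a
  ⇒ r_corr(carbon steel) = 28.84 μm/a
ISO 9223 Table 2 (carbon steel): 25 < 28.8 ≤ 50 μm/a ⇒ C3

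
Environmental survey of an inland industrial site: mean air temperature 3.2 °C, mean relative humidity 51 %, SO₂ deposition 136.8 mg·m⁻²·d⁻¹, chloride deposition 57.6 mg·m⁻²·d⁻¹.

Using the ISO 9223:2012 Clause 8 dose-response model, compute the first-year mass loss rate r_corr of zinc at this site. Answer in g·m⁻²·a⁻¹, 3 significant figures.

zinc: T≤10 °C ⇒ hinge +0.038·(3.2−10) = -0.2584
  sulphur-dioxide contribution → 0.9059 μm/a
  chloride contribution → 0.3482 μm/a
  ⇒ r_corr(zinc) = 1.254 μm/a
Convert to mass loss: 1.254 μm/a × 7.14 g/cm³ = 8.954 g·m⁻²·a⁻¹

r_corr = 8.95 g·m⁻²·a⁻¹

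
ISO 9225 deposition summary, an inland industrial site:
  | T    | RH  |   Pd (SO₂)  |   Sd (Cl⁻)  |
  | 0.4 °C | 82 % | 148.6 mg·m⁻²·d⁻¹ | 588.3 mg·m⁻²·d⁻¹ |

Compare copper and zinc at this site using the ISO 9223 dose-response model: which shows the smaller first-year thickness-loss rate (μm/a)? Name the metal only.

copper: f(T) = +0.126·(T−10) [T≤10 °C] = -1.2096
  sulphur-dioxide contribution → 0.7325 μm/a
  chloride contribution → 1.12 μm/a
  total first-year rate 1.852 μm/a
zinc: T≤10 °C ⇒ hinge +0.038·(0.4−10) = -0.3648
  sulphur-dioxide contribution → 3.516 μm/a
  chloride contribution → 1.322 μm/a
  total first-year rate 4.838 μm/a
Ordering by μm/a: zinc (4.84) > copper (1.85)

copper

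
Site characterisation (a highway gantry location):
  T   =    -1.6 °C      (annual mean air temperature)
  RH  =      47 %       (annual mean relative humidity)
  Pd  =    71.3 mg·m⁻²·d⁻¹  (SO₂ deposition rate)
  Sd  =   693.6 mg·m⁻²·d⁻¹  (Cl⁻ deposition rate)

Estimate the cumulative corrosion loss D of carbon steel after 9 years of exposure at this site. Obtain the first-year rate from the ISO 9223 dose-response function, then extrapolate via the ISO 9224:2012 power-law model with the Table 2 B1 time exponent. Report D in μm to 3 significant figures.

D(9) = 105 μm

carbon steel: T≤10 °C ⇒ hinge +0.150·(-1.6−10) = -1.7400
  SO₂ term: 1.77·71.3^0.52·exp(0.02·47-1.7400) = 7.314
  Cl⁻ term: 0.102·693.6^0.62·exp(0.033·47+0.04·-1.6) = 26.05
  sum: 7.314 + 26.05 → r_corr = 33.37 μm/a
Power-law: D(9) = r_corr · 9^0.523
  D(9) = 33.37 × 9^0.523 = 33.37 × 3.156 = 105.3 μm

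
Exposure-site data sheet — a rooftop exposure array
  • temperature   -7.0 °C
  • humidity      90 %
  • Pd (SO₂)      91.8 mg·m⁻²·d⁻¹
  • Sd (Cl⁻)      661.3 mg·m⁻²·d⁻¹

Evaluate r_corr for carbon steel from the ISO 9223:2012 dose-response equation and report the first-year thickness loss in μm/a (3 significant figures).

r_corr = 93.0 μm/a

carbon steel: temperature factor f = +0.150·(-17.0) = -2.5500
  Pd branch = 1.77·Pd^0.52·e^(0.02·RH+f) = 8.769 μm/a
  Cl⁻ term: 0.102·661.3^0.62·exp(0.033·90+0.04·-7.0) = 84.24
  r_corr = 8.769 + 84.24 = 93 μm/a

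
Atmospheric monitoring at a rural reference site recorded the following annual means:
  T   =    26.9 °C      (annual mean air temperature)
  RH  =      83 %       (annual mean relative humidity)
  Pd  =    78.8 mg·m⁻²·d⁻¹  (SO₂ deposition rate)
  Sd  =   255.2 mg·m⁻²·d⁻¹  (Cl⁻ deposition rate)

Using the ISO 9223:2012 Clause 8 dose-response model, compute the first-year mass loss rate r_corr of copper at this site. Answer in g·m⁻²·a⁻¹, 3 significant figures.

copper: temperature factor f = -0.080·(16.9) = -1.3520
  SO₂ term: 0.0053·78.8^0.26·exp(0.059·83-1.3520) = 0.5714
  Cl⁻ term: 0.01025·255.2^0.27·exp(0.036·83+0.049·26.9) = 3.394
  sum: 0.5714 + 3.394 → r_corr = 3.965 μm/a
Convert to mass loss: 3.965 μm/a × 8.96 g/cm³ = 35.53 g·m⁻²·a⁻¹

r_corr = 35.5 g·m⁻²·a⁻¹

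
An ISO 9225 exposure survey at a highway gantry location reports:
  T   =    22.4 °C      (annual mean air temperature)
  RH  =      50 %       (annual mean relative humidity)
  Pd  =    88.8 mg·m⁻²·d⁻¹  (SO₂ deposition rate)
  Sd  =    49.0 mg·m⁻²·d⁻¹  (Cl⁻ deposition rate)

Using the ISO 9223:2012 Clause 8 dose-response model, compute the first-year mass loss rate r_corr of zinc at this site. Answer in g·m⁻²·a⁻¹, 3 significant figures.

r_corr = 14.2 g·m⁻²·a⁻¹

zinc: temperature factor f = -0.071·(12.4) = -0.8804
  SO₂ term: 0.0129·88.8^0.44·exp(0.046·50-0.8804) = 0.3841
  Sd branch = 0.0175·Sd^0.57·e^(0.008·RH+0.085·T) = 1.611 μm/a
  r_corr = 0.3841 + 1.611 = 1.995 μm/a
Convert to mass loss: 1.995 μm/a × 7.14 g/cm³ = 14.24 g·m⁻²·a⁻¹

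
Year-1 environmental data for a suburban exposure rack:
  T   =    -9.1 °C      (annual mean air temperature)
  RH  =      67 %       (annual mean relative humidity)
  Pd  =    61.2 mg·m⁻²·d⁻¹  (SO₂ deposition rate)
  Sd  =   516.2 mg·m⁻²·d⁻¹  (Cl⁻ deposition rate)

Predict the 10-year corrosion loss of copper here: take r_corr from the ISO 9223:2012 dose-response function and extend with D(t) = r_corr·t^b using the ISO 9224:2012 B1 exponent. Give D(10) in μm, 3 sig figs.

D(10) = 2.17 μm

copper: T≤10 °C ⇒ hinge +0.126·(-9.1−10) = -2.4066
  Pd branch = 0.0053·Pd^0.26·e^(0.059·RH+f) = 0.07251 μm/a
  Cl⁻ term: 0.01025·516.2^0.27·exp(0.036·67+0.049·-9.1) = 0.3954
  r_corr = 0.07251 + 0.3954 = 0.4679 μm/a
Long-term exponent b (ISO 9224 Table 2, B1) = 0.667
  D(10) = 0.4679 × 10^0.667 = 0.4679 × 4.645 = 2.174 μm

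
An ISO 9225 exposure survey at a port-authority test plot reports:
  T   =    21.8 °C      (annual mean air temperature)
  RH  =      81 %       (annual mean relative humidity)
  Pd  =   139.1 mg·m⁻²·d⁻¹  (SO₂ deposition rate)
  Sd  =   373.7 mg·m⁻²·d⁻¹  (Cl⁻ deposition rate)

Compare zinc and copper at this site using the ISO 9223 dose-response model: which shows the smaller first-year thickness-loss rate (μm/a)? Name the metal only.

copper

zinc: T>10 °C ⇒ hinge -0.071·(21.8−10) = -0.8378
  SO₂ term: 0.0129·139.1^0.44·exp(0.046·81-0.8378) = 2.032
  Cl⁻ term: 0.0175·373.7^0.57·exp(0.008·81+0.085·21.8) = 6.245
  r_corr = 2.032 + 6.245 = 8.277 μm/a
copper: T>10 °C ⇒ hinge -0.080·(21.8−10) = -0.9440
  SO₂ term: 0.0053·139.1^0.26·exp(0.059·81-0.9440) = 0.8852
  Cl⁻ term: 0.01025·373.7^0.27·exp(0.036·81+0.049·21.8) = 2.727
  r_corr = 0.8852 + 2.727 = 3.612 μm/a
Ordering by μm/a: zinc (8.28) > copper (3.61)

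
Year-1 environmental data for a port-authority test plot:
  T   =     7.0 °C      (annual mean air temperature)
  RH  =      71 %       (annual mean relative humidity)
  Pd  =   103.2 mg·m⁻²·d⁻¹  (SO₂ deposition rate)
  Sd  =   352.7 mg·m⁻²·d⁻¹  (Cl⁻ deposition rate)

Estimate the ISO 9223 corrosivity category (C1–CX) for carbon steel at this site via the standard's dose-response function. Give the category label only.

C5

carbon steel: T≤10 °C ⇒ hinge +0.150·(7.0−10) = -0.4500
  Pd branch = 1.77·Pd^0.52·e^(0.02·RH+f) = 52.04 μm/a
  Cl⁻ term: 0.102·352.7^0.62·exp(0.033·71+0.04·7.0) = 53.35
  sum: 52.04 + 53.35 → r_corr = 105.4 μm/a
105 μm/a falls in (80, 200] for carbon steel → category C5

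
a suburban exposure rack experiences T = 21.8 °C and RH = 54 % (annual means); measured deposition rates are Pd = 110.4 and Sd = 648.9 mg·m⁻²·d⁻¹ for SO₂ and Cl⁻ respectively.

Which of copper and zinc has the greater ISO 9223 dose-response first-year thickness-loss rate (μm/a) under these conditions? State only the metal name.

zinc

copper: f(T) = -0.080·(T−10) [T>10 °C] = -0.9440
  SO₂ term: 0.0053·110.4^0.26·exp(0.059·54-0.9440) = 0.1695
  Cl⁻ term: 0.01025·648.9^0.27·exp(0.036·54+0.049·21.8) = 1.197
  r_corr = 0.1695 + 1.197 = 1.367 μm/a
zinc: f(T) = -0.071·(T−10) [T>10 °C] = -0.8378
  Pd branch = 0.0129·Pd^0.44·e^(0.046·RH+f) = 0.5302 μm/a
  Cl⁻ term: 0.0175·648.9^0.57·exp(0.008·54+0.085·21.8) = 6.892
  sum: 0.5302 + 6.892 → r_corr = 7.422 μm/a
Ordering by μm/a: zinc (7.42) > copper (1.37)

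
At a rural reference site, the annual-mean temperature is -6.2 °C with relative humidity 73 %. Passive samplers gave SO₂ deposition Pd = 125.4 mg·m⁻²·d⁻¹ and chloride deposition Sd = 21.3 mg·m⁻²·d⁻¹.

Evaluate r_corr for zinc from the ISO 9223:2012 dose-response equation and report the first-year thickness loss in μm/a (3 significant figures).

zinc: T≤10 °C ⇒ hinge +0.038·(-6.2−10) = -0.6156
  Pd branch = 0.0129·Pd^0.44·e^(0.046·RH+f) = 1.678 μm/a
  Sd branch = 0.0175·Sd^0.57·e^(0.008·RH+0.085·T) = 0.1059 μm/a
  sum: 1.678 + 0.1059 → r_corr = 1.784 μm/a

r_corr = 1.78 μm/a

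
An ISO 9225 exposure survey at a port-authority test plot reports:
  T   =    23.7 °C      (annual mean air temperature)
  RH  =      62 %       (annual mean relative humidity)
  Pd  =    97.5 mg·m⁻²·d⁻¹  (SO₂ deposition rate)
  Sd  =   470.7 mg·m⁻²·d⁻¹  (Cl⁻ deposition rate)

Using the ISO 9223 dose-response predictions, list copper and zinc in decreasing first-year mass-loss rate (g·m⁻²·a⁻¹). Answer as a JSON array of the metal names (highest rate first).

["zinc", "copper"]

copper: T>10 °C ⇒ hinge -0.080·(23.7−10) = -1.0960
  sulphur-dioxide contribution → 0.226 μm/a
  chloride contribution → 1.607 μm/a
  total first-year rate 1.833 μm/a
  mass loss = 1.833 μm/a × 8.96 g/cm³ = 16.42 g·m⁻²·a⁻¹
zinc: temperature factor f = -0.071·(13.7) = -0.9727
  sulphur-dioxide contribution → 0.6338 μm/a
  chloride contribution → 7.191 μm/a
  ⇒ r_corr(zinc) = 7.825 μm/a
  mass loss = 7.825 μm/a × 7.14 g/cm³ = 55.87 g·m⁻²·a⁻¹
Ordering by g·m⁻²·a⁻¹: zinc (55.9) > copper (16.4)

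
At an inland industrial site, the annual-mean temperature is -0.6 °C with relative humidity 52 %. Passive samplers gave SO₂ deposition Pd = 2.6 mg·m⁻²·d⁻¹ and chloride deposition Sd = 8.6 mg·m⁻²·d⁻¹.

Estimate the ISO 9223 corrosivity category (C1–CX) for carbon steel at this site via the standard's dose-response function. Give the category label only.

carbon steel: temperature factor f = +0.150·(-10.6) = -1.5900
  SO₂ term: 1.77·2.6^0.52·exp(0.02·52-1.5900) = 1.678
  Sd branch = 0.102·Sd^0.62·e^(0.033·RH+0.04·T) = 2.103 μm/a
  r_corr = 1.678 + 2.103 = 3.781 μm/a
ISO 9223 Table 2 (carbon steel): 1.3 < 3.78 ≤ 25 μm/a ⇒ C2

C2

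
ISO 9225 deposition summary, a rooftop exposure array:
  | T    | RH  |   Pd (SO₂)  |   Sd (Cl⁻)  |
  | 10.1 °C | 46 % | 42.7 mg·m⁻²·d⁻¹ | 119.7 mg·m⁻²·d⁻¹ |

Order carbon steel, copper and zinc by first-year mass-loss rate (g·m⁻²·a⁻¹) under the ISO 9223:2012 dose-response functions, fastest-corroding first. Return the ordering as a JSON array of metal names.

carbon steel: f(T) = -0.054·(T−10) [T>10 °C] = -0.0054
  sulphur-dioxide contribution → 31.12 μm/a
  chloride contribution → 13.54 μm/a
  ⇒ r_corr(carbon steel) = 44.66 μm/a
  mass loss = 44.66 μm/a × 7.85 g/cm³ = 350.6 g·m⁻²·a⁻¹
copper: f(T) = -0.080·(T−10) [T>10 °C] = -0.0080
  sulphur-dioxide contribution → 0.2106 μm/a
  chloride contribution → 0.3206 μm/a
  total first-year rate 0.5311 μm/a
  mass loss = 0.5311 μm/a × 8.96 g/cm³ = 4.759 g·m⁻²·a⁻¹
zinc: T>10 °C ⇒ hinge -0.071·(10.1−10) = -0.0071
  sulphur-dioxide contribution → 0.5544 μm/a
  chloride contribution → 0.9125 μm/a
  total first-year rate 1.467 μm/a
  mass loss = 1.467 μm/a × 7.14 g/cm³ = 10.47 g·m⁻²·a⁻¹
Ordering by g·m⁻²·a⁻¹: carbon steel (351) > zinc (10.5) > copper (4.76)

["carbon steel", "zinc", "copper"]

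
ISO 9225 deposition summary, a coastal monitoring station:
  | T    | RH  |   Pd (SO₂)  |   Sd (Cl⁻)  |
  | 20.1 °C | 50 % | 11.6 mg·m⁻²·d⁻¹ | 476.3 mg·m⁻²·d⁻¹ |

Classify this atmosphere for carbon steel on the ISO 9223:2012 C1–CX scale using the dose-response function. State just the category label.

carbon steel: temperature factor f = -0.054·(10.1) = -0.5454
  Pd branch = 1.77·Pd^0.52·e^(0.02·RH+f) = 9.975 μm/a
  Sd branch = 0.102·Sd^0.62·e^(0.033·RH+0.04·T) = 54.28 μm/a
  sum: 9.975 + 54.28 → r_corr = 64.26 μm/a
64.3 μm/a falls in (50, 80] for carbon steel → category C4

C4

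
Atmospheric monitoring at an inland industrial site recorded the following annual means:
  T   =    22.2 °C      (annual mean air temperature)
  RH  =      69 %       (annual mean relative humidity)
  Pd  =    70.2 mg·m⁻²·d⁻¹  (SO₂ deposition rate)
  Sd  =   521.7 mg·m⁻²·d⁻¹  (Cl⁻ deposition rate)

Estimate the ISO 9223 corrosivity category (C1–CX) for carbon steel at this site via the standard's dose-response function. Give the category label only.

carbon steel: f(T) = -0.054·(T−10) [T>10 °C] = -0.6588
  Pd branch = 1.77·Pd^0.52·e^(0.02·RH+f) = 33.21 μm/a
  Sd branch = 0.102·Sd^0.62·e^(0.033·RH+0.04·T) = 116.9 μm/a
  r_corr = 33.21 + 116.9 = 150.1 μm/a
150 μm/a falls in (80, 200] for carbon steel → category C5

C5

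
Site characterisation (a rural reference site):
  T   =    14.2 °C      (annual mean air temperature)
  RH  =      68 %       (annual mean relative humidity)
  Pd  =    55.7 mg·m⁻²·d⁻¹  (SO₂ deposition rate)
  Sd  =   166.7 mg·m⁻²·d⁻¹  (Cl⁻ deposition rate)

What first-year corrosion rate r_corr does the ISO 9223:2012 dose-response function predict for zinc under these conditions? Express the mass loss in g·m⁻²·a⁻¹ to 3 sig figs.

zinc: temperature factor f = -0.071·(4.2) = -0.2982
  sulphur-dioxide contribution → 1.282 μm/a
  chloride contribution → 1.862 μm/a
  total first-year rate 3.144 μm/a
Convert to mass loss: 3.144 μm/a × 7.14 g/cm³ = 22.45 g·m⁻²·a⁻¹

r_corr = 22.4 g·m⁻²·a⁻¹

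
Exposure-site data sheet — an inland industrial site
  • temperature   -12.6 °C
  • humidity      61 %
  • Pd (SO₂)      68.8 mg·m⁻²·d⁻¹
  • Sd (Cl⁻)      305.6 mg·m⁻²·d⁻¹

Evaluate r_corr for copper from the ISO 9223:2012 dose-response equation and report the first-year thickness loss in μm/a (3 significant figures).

copper: f(T) = +0.126·(T−10) [T≤10 °C] = -2.8476
  SO₂ term: 0.0053·68.8^0.26·exp(0.059·61-2.8476) = 0.03376
  Cl⁻ term: 0.01025·305.6^0.27·exp(0.036·61+0.049·-12.6) = 0.233
  sum: 0.03376 + 0.233 → r_corr = 0.2667 μm/a

r_corr = 0.267 μm/a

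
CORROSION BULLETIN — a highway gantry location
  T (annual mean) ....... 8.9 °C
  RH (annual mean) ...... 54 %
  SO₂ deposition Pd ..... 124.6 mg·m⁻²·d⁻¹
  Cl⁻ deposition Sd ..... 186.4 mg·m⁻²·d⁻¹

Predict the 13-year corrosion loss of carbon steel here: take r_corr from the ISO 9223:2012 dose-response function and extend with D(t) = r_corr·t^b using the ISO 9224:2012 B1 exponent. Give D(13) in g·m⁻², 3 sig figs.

D(13) = 2.30e+03 g·m⁻²

carbon steel: T≤10 °C ⇒ hinge +0.150·(8.9−10) = -0.1650
  Pd branch = 1.77·Pd^0.52·e^(0.02·RH+f) = 54.33 μm/a
  Cl⁻ term: 0.102·186.4^0.62·exp(0.033·54+0.04·8.9) = 22.12
  sum: 54.33 + 22.12 → r_corr = 76.45 μm/a
Long-term exponent b (ISO 9224 Table 2, B1) = 0.523
  D(13) = 76.45 × 13^0.523 = 76.45 × 3.825 = 292.4 μm
  Mass loss = 292.4 μm × 7.85 g/cm³ = 2295 g·m⁻²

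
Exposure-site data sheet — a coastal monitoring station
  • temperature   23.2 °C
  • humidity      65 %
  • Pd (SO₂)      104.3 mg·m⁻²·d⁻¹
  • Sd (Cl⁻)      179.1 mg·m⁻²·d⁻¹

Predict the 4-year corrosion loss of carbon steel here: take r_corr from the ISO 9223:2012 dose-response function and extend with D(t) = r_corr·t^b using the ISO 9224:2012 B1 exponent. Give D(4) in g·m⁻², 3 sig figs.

D(4) = 1.47e+03 g·m⁻²

carbon steel: T>10 °C ⇒ hinge -0.054·(23.2−10) = -0.7128
  Pd branch = 1.77·Pd^0.52·e^(0.02·RH+f) = 35.69 μm/a
  Cl⁻ term: 0.102·179.1^0.62·exp(0.033·65+0.04·23.2) = 54.97
  sum: 35.69 + 54.97 → r_corr = 90.65 μm/a
ISO 9224: D(t) = r_corr · t^b with b = 0.523 (carbon steel, B1)
  D(4) = 90.65 × 4^0.523 = 90.65 × 2.065 = 187.2 μm
  Mass loss = 187.2 μm × 7.85 g/cm³ = 1469 g·m⁻²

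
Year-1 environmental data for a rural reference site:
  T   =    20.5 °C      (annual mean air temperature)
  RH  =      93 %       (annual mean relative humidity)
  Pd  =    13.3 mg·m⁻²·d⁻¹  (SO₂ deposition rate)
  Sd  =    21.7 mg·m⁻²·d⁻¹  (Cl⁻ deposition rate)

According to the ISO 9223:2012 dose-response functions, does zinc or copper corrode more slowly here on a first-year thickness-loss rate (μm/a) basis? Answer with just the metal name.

zinc

zinc: f(T) = -0.071·(T−10) [T>10 °C] = -0.7455
  SO₂ term: 0.0129·13.3^0.44·exp(0.046·93-0.7455) = 1.378
  Sd branch = 0.0175·Sd^0.57·e^(0.008·RH+0.085·T) = 1.215 μm/a
  r_corr = 1.378 + 1.215 = 2.593 μm/a
copper: T>10 °C ⇒ hinge -0.080·(20.5−10) = -0.8400
  SO₂ term: 0.0053·13.3^0.26·exp(0.059·93-0.8400) = 1.083
  Sd branch = 0.01025·Sd^0.27·e^(0.036·RH+0.049·T) = 1.827 μm/a
  r_corr = 1.083 + 1.827 = 2.91 μm/a
Ordering by μm/a: copper (2.91) > zinc (2.59)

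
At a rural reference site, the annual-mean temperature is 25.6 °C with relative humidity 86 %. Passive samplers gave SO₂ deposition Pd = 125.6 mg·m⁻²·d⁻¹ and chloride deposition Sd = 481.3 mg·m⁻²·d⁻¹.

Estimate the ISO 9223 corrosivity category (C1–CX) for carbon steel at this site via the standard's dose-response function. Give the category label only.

CX

carbon steel: T>10 °C ⇒ hinge -0.054·(25.6−10) = -0.8424
  sulphur-dioxide contribution → 52.55 μm/a
  chloride contribution → 223.3 μm/a
  total first-year rate 275.9 μm/a
Category bounds: 200…700 μm/a bracket r_corr ⇒ CX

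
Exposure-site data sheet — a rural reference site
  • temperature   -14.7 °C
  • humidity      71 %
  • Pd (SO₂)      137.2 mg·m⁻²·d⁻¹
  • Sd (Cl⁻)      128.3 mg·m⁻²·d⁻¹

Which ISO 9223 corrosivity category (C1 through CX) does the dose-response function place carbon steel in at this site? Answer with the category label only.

carbon steel: T≤10 °C ⇒ hinge +0.150·(-14.7−10) = -3.7050
  Pd branch = 1.77·Pd^0.52·e^(0.02·RH+f) = 2.328 μm/a
  Sd branch = 0.102·Sd^0.62·e^(0.033·RH+0.04·T) = 11.96 μm/a
  r_corr = 2.328 + 11.96 = 14.29 μm/a
Category bounds: 1.3…25 μm/a bracket r_corr ⇒ C2

C2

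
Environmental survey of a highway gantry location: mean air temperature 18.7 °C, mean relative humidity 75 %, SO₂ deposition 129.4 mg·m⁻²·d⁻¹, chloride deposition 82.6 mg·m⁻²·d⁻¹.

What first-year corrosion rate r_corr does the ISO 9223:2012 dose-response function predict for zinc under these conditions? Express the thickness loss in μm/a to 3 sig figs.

r_corr = 3.80 μm/a

zinc: f(T) = -0.071·(T−10) [T>10 °C] = -0.6177
  sulphur-dioxide contribution → 1.862 μm/a
  chloride contribution → 1.935 μm/a
  total first-year rate 3.796 μm/a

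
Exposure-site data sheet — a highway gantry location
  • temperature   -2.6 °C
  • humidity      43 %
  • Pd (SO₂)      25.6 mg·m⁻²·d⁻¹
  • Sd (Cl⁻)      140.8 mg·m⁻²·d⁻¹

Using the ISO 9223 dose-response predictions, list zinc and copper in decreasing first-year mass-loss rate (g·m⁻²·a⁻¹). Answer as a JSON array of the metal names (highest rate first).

["zinc", "copper"]

zinc: f(T) = +0.038·(T−10) [T≤10 °C] = -0.4788
  Pd branch = 0.0129·Pd^0.44·e^(0.046·RH+f) = 0.2406 μm/a
  Sd branch = 0.0175·Sd^0.57·e^(0.008·RH+0.085·T) = 0.332 μm/a
  sum: 0.2406 + 0.332 → r_corr = 0.5726 μm/a
  mass loss = 0.5726 μm/a × 7.14 g/cm³ = 4.089 g·m⁻²·a⁻¹
copper: f(T) = +0.126·(T−10) [T≤10 °C] = -1.5876
  Pd branch = 0.0053·Pd^0.26·e^(0.059·RH+f) = 0.03182 μm/a
  Cl⁻ term: 0.01025·140.8^0.27·exp(0.036·43+0.049·-2.6) = 0.1614
  sum: 0.03182 + 0.1614 → r_corr = 0.1932 μm/a
  mass loss = 0.1932 μm/a × 8.96 g/cm³ = 1.731 g·m⁻²·a⁻¹
Ordering by g·m⁻²·a⁻¹: zinc (4.09) > copper (1.73)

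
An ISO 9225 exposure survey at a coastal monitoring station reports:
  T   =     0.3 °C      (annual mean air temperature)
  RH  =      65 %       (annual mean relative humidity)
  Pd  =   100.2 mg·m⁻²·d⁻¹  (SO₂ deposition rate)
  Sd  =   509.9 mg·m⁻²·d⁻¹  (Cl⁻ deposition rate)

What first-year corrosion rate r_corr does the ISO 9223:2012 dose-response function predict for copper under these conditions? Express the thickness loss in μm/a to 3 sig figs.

copper: T≤10 °C ⇒ hinge +0.126·(0.3−10) = -1.2222
  SO₂ term: 0.0053·100.2^0.26·exp(0.059·65-1.2222) = 0.2395
  Cl⁻ term: 0.01025·509.9^0.27·exp(0.036·65+0.049·0.3) = 0.5813
  sum: 0.2395 + 0.5813 → r_corr = 0.8207 μm/a

r_corr = 0.821 μm/a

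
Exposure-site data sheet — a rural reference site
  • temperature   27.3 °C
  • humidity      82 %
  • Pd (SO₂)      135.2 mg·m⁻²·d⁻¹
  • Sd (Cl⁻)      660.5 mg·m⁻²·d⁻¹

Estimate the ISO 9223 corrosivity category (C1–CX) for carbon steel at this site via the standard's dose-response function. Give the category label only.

carbon steel: temperature factor f = -0.054·(17.3) = -0.9342
  sulphur-dioxide contribution → 45.98 μm/a
  chloride contribution → 254.9 μm/a
  ⇒ r_corr(carbon steel) = 300.9 μm/a
ISO 9223 Table 2 (carbon steel): 200 < 301 ≤ 700 μm/a ⇒ CX

CX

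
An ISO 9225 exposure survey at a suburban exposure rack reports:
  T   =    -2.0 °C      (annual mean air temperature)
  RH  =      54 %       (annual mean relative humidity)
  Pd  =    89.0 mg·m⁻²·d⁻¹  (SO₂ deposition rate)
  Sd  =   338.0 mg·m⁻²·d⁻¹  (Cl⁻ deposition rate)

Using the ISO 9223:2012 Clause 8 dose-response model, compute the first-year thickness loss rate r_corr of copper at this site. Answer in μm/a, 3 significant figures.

copper: T≤10 °C ⇒ hinge +0.126·(-2.0−10) = -1.5120
  Pd branch = 0.0053·Pd^0.26·e^(0.059·RH+f) = 0.09081 μm/a
  Cl⁻ term: 0.01025·338.0^0.27·exp(0.036·54+0.049·-2.0) = 0.3128
  sum: 0.09081 + 0.3128 → r_corr = 0.4036 μm/a

r_corr = 0.404 μm/a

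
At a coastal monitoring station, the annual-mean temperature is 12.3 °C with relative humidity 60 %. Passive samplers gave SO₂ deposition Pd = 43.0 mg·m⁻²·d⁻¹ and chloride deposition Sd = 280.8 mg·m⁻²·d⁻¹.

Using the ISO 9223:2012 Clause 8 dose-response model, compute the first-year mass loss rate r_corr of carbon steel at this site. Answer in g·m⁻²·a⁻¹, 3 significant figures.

carbon steel: T>10 °C ⇒ hinge -0.054·(12.3−10) = -0.1242
  SO₂ term: 1.77·43.0^0.52·exp(0.02·60-0.1242) = 36.69
  Sd branch = 0.102·Sd^0.62·e^(0.033·RH+0.04·T) = 39.83 μm/a
  sum: 36.69 + 39.83 → r_corr = 76.52 μm/a
Convert to mass loss: 76.52 μm/a × 7.85 g/cm³ = 600.7 g·m⁻²·a⁻¹

r_corr = 601 g·m⁻²·a⁻¹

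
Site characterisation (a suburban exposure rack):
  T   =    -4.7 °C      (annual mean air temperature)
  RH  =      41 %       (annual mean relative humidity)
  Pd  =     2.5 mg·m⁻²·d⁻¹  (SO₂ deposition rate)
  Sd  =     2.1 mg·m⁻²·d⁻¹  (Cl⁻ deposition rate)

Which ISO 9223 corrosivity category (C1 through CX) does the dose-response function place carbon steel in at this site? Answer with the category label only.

C1

carbon steel: T≤10 °C ⇒ hinge +0.150·(-4.7−10) = -2.2050
  Pd branch = 1.77·Pd^0.52·e^(0.02·RH+f) = 0.7135 μm/a
  Sd branch = 0.102·Sd^0.62·e^(0.033·RH+0.04·T) = 0.518 μm/a
  sum: 0.7135 + 0.518 → r_corr = 1.232 μm/a
1.23 μm/a falls in (0, 1.3] for carbon steel → category C1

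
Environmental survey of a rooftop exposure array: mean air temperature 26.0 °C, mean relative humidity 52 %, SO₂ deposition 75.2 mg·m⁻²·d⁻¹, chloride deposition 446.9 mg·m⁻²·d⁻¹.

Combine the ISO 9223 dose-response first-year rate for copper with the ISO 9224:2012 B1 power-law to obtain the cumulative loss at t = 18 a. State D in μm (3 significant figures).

D(18) = 9.18 μm

copper: T>10 °C ⇒ hinge -0.080·(26.0−10) = -1.2800
  SO₂ term: 0.0053·75.2^0.26·exp(0.059·52-1.2800) = 0.09741
  Sd branch = 0.01025·Sd^0.27·e^(0.036·RH+0.049·T) = 1.238 μm/a
  sum: 0.09741 + 1.238 → r_corr = 1.335 μm/a
ISO 9224: D(t) = r_corr · t^b with b = 0.667 (copper, B1)
  D(18) = 1.335 × 18^0.667 = 1.335 × 6.875 = 9.178 μm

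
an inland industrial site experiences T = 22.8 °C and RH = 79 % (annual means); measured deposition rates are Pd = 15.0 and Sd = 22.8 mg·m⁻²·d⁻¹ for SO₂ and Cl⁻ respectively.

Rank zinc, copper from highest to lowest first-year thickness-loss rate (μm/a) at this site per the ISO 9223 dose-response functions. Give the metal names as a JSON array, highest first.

["zinc", "copper"]

zinc: temperature factor f = -0.071·(12.8) = -0.9088
  sulphur-dioxide contribution → 0.6481 μm/a
  chloride contribution → 1.359 μm/a
  ⇒ r_corr(zinc) = 2.007 μm/a
copper: f(T) = -0.080·(T−10) [T>10 °C] = -1.0240
  sulphur-dioxide contribution → 0.407 μm/a
  chloride contribution → 1.252 μm/a
  total first-year rate 1.659 μm/a
Ordering by μm/a: zinc (2.01) > copper (1.66)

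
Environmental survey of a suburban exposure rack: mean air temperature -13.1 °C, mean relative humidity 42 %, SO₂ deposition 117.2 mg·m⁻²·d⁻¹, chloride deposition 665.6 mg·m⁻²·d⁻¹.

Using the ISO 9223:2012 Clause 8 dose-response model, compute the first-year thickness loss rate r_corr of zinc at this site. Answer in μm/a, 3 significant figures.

zinc: T≤10 °C ⇒ hinge +0.038·(-13.1−10) = -0.8778
  SO₂ term: 0.0129·117.2^0.44·exp(0.046·42-0.8778) = 0.3011
  Sd branch = 0.0175·Sd^0.57·e^(0.008·RH+0.085·T) = 0.327 μm/a
  sum: 0.3011 + 0.327 → r_corr = 0.6282 μm/a

r_corr = 0.628 μm/a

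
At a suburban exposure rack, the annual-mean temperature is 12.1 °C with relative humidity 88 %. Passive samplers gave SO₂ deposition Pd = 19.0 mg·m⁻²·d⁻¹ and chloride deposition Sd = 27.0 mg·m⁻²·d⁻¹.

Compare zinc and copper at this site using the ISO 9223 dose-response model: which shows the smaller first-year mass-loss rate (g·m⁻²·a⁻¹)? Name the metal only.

zinc: temperature factor f = -0.071·(2.1) = -0.1491
  SO₂ term: 0.0129·19.0^0.44·exp(0.046·88-0.1491) = 2.325
  Sd branch = 0.0175·Sd^0.57·e^(0.008·RH+0.085·T) = 0.6476 μm/a
  sum: 2.325 + 0.6476 → r_corr = 2.973 μm/a
  mass loss = 2.973 μm/a × 7.14 g/cm³ = 21.23 g·m⁻²·a⁻¹
copper: temperature factor f = -0.080·(2.1) = -0.1680
  SO₂ term: 0.0053·19.0^0.26·exp(0.059·88-0.1680) = 1.732
  Sd branch = 0.01025·Sd^0.27·e^(0.036·RH+0.049·T) = 1.073 μm/a
  r_corr = 1.732 + 1.073 = 2.805 μm/a
  mass loss = 2.805 μm/a × 8.96 g/cm³ = 25.13 g·m⁻²·a⁻¹
Ordering by g·m⁻²·a⁻¹: copper (25.1) > zinc (21.2)

zinc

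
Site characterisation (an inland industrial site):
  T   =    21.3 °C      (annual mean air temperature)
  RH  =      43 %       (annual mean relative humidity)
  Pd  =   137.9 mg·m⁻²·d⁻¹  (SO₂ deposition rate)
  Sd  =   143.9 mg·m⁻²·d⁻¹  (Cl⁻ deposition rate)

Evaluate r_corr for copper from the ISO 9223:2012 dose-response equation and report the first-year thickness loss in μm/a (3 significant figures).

r_corr = 0.621 μm/a

copper: T>10 °C ⇒ hinge -0.080·(21.3−10) = -0.9040
  SO₂ term: 0.0053·137.9^0.26·exp(0.059·43-0.9040) = 0.09767
  Cl⁻ term: 0.01025·143.9^0.27·exp(0.036·43+0.049·21.3) = 0.5236
  r_corr = 0.09767 + 0.5236 = 0.6212 μm/a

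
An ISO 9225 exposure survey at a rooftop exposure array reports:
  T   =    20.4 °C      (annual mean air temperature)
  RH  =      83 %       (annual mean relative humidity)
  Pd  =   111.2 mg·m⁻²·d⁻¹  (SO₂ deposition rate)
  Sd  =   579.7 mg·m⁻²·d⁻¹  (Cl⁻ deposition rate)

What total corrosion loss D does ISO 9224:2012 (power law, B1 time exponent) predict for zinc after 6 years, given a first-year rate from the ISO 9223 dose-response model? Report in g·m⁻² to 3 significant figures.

D(6) = 290 g·m⁻²

zinc: T>10 °C ⇒ hinge -0.071·(20.4−10) = -0.7384
  Pd branch = 0.0129·Pd^0.44·e^(0.046·RH+f) = 2.23 μm/a
  Sd branch = 0.0175·Sd^0.57·e^(0.008·RH+0.085·T) = 7.236 μm/a
  sum: 2.23 + 7.236 → r_corr = 9.466 μm/a
ISO 9224: D(t) = r_corr · t^b with b = 0.813 (zinc, B1)
  D(6) = 9.466 × 6^0.813 = 9.466 × 4.292 = 40.63 μm
  Mass loss = 40.63 μm × 7.14 g/cm³ = 290.1 g·m⁻²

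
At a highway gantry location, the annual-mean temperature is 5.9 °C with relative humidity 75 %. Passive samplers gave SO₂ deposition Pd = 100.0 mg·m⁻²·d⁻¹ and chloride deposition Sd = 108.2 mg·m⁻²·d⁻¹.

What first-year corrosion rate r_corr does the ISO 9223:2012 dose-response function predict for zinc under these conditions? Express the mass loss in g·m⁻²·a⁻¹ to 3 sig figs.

zinc: T≤10 °C ⇒ hinge +0.038·(5.9−10) = -0.1558
  Pd branch = 0.0129·Pd^0.44·e^(0.046·RH+f) = 2.638 μm/a
  Cl⁻ term: 0.0175·108.2^0.57·exp(0.008·75+0.085·5.9) = 0.7602
  sum: 2.638 + 0.7602 → r_corr = 3.398 μm/a
Convert to mass loss: 3.398 μm/a × 7.14 g/cm³ = 24.26 g·m⁻²·a⁻¹

r_corr = 24.3 g·m⁻²·a⁻¹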